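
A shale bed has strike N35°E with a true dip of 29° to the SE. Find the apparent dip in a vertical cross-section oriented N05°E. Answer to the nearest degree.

15°

The section lies 30° from the strike.
tan α = tan 29° × sin 30° = 0.5543 × 0.5000 = 0.2772
apparent dip = arctan 0.2772 = 15.49°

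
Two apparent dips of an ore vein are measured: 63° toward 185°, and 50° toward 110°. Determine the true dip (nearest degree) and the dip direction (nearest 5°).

true dip 64°, dip direction 165°

Each apparent-dip line lies in the plane. As unit vectors (x east, y north, z up), v₁ plunges 63°→185° and v₂ plunges 50°→110°.
Cross product v₁ × v₂ gives the pole to the plane: n ∝ (0.151, -0.568, 0.282).
True dip = arccos(n_z / |n|) = arccos(0.4322) = 64.4°.
Dip direction = azimuth of (n_x, n_y) = atan2(0.151, -0.568) = 165°.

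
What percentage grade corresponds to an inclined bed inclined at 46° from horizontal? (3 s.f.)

104%

grade % = 100 × tan 46° = 100 × 1.0355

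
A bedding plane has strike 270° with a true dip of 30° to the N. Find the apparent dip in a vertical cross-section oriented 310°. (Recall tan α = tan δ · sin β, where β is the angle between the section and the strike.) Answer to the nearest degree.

Angle between strike (270°) and section (310°): β = 40°.
tan(apparent dip) = tan 30° · sin 40° = 0.3711
α = arctan(0.3711) = 20.36°

20°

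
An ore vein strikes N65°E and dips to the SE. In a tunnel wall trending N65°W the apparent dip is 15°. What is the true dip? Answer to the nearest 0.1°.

The section is 50° from the strike.
tan δ = tan α / sin β = tan 15° / sin 50° = 0.2679 / 0.7660 = 0.3498
δ = arctan(0.3498) = 19.28°

19.3°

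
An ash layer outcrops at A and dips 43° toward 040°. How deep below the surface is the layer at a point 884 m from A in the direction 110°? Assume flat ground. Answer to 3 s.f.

The hole lies 70° from the dip direction, so the down-dip offset is 884 × cos 70° = 302.35 m.
Depth = down-dip offset × tan(dip) = 302.35 × tan 43° = 302.35 × 0.9325
Depth = 281.94 m

282 m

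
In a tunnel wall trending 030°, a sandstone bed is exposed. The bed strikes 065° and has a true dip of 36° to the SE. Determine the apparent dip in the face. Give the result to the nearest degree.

Angle between strike (065°) and section (030°): β = 35°.
tan(apparent dip) = tan 36° · sin 35° = 0.4167
α = arctan(0.4167) = 22.62°

23°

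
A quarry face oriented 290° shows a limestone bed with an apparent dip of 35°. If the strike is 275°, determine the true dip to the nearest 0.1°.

The section is 15° from the strike.
tan δ = tan α / sin β = tan 35° / sin 15° = 0.7002 / 0.2588 = 2.7054
δ = arctan(2.7054) = 69.71°

69.7°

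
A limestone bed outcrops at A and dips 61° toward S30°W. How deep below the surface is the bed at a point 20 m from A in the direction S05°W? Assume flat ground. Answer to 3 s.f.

32.7 m

The hole lies 25° from the dip direction, so the down-dip offset is 20 × cos 25° = 18.13 m.
Depth = down-dip offset × tan(dip) = 18.13 × tan 61° = 18.13 × 1.8040
Depth = 32.70 m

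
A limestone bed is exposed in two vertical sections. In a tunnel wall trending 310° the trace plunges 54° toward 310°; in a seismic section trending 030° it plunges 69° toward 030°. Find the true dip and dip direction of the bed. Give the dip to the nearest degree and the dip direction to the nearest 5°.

The two traces are lines in the plane: v₁ = (sin 310°·cos 54°, cos 310°·cos 54°, −sin 54°), v₂ = (sin 30°·cos 69°, cos 30°·cos 69°, −sin 69°).
Cross product v₁ × v₂ gives the pole to the plane: n ∝ (0.102, 0.565, 0.207).
tan δ = √(n_x²+n_y²)/n_z = 0.574/0.207, so δ = 70.1°.
Dip direction = atan2(0.102, 0.565) = 10° (azimuth of n's horizontal projection).

true dip 70°, dip direction 010°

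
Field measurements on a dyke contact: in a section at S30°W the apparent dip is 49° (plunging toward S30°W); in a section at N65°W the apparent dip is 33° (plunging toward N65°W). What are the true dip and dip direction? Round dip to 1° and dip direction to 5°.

true dip 52°, dip direction 235°

Each apparent-dip line lies in the plane. As unit vectors (x east, y north, z up), v₁ plunges 49°→S30°W and v₂ plunges 33°→N65°W.
The plane normal is n = v₁ × v₂ ∝ (-0.577, -0.395, 0.548).
Dip δ = arctan(|n_h|/n_z) = arctan(0.699/0.548) = 51.9°.
Dip direction = azimuth of (n_x, n_y) = atan2(-0.577, -0.395) = 236°.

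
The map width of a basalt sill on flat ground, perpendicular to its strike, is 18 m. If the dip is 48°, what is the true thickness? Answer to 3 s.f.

13.4 m

True thickness t = w · sin(dip) = 18 × sin 48°
t = 18 × 0.7431 = 13.377 m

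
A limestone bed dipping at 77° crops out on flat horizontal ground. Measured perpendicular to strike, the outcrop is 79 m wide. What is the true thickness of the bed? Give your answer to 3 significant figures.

True thickness t = w · sin(dip) = 79 × sin 77°
t = 79 × 0.9744 = 76.975 m

77.0 m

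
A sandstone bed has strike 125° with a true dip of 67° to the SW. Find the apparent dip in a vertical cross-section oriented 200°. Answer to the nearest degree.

66°

Angle between strike (125°) and section (200°): β = 75°.
tan(apparent dip) = tan 67° · sin 75° = 2.2756
α = arctan(2.2756) = 66.28°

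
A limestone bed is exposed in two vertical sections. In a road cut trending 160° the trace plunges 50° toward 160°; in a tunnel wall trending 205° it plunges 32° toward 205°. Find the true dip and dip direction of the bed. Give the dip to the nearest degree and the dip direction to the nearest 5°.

Represent each trace as a vector plunging at its apparent dip toward its trend (east-north-up frame): v₁ = (0.220, -0.604, -0.766), v₂ = (-0.358, -0.769, -0.530).
Cross product v₁ × v₂ gives the pole to the plane: n ∝ (0.269, -0.391, 0.385).
tan δ = √(n_x²+n_y²)/n_z = 0.474/0.385, so δ = 50.9°.
The horizontal component of n points toward azimuth atan2(n_x, n_y) = 146°, the dip direction.

true dip 51°, dip direction 145°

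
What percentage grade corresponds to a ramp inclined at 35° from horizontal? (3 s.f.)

grade % = 100 × tan 35° = 100 × 0.7002

70.0%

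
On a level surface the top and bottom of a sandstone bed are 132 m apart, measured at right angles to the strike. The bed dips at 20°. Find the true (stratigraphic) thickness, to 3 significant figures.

45.1 m

True thickness t = w · sin(dip) = 132 × sin 20°
t = 132 × 0.3420 = 45.147 m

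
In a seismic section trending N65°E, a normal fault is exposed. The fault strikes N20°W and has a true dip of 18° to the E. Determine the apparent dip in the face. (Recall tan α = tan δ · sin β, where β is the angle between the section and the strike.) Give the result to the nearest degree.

18°

The section lies 85° from the strike.
tan α = tan 18° × sin 85° = 0.3249 × 0.9962 = 0.3237
α = arctan(0.3237) = 17.94°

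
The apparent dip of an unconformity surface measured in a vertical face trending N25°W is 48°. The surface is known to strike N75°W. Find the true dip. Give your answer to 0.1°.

The section is 50° from the strike.
tan δ = tan α / sin β = tan 48° / sin 50° = 1.1106 / 0.7660 = 1.4498
δ = arctan(1.4498) = 55.40°

55.4°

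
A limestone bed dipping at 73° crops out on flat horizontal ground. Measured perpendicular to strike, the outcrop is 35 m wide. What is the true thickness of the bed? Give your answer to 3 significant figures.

True thickness t = w · sin(dip) = 35 × sin 73°
t = 35 × 0.9563 = 33.471 m

33.5 m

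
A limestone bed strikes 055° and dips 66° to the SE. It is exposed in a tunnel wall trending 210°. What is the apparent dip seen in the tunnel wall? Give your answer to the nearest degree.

44°

The section lies 25° from the strike.
tan α = tan 66° × sin 25° = 2.2460 × 0.4226 = 0.9492
apparent dip = arctan 0.9492 = 43.51°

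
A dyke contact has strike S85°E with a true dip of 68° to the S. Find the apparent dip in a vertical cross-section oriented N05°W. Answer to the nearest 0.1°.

67.7°

Angle between strike (S85°E) and section (N05°W): β = 80°.
tan α = tan 68° × sin 80° = 2.4751 × 0.9848 = 2.4375
apparent dip = arctan 2.4375 = 67.69°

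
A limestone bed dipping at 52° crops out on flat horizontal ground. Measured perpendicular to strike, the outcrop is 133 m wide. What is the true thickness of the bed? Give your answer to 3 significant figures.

105 m

True thickness t = w · sin(dip) = 133 × sin 52°
t = 133 × 0.7880 = 104.805 m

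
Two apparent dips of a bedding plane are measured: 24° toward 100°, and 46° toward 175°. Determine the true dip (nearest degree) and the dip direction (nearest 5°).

Each apparent-dip line lies in the plane. As unit vectors (x east, y north, z up), v₁ plunges 24°→100° and v₂ plunges 46°→175°.
Cross product v₁ × v₂ gives the pole to the plane: n ∝ (0.167, -0.623, 0.613).
True dip = arccos(n_z / |n|) = arccos(0.6891) = 46.4°.
Dip direction = atan2(0.167, -0.623) = 165° (azimuth of n's horizontal projection).

true dip 46°, dip direction 165°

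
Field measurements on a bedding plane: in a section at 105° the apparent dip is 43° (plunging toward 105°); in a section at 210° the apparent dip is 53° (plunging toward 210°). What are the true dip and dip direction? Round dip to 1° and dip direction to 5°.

Represent each trace as a vector plunging at its apparent dip toward its trend (east-north-up frame): v₁ = (0.706, -0.189, -0.682), v₂ = (-0.301, -0.521, -0.799).
n = v₁ × v₂ = (0.204, -0.769, 0.425) (taken with n_z > 0).
Dip δ = arctan(|n_h|/n_z) = arctan(0.796/0.425) = 61.9°.
The horizontal component of n points toward azimuth atan2(n_x, n_y) = 165°, the dip direction.

true dip 62°, dip direction 165°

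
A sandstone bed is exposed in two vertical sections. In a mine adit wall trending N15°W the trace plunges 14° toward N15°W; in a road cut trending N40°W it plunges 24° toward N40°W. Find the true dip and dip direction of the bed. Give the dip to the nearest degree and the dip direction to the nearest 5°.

true dip 30°, dip direction 280°

The two traces are lines in the plane: v₁ = (sin 345°·cos 14°, cos 345°·cos 14°, −sin 14°), v₂ = (sin 320°·cos 24°, cos 320°·cos 24°, −sin 24°).
Cross product v₁ × v₂ gives the pole to the plane: n ∝ (-0.212, 0.040, 0.375).
Dip δ = arctan(|n_h|/n_z) = arctan(0.216/0.375) = 29.9°.
Dip direction = atan2(-0.212, 0.040) = 281° (azimuth of n's horizontal projection).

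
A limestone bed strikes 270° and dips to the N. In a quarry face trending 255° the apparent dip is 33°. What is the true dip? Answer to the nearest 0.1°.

68.3°

The section is 15° from the strike.
tan(true dip) = tan 33° / sin 15° = 2.5091
δ = arctan(2.5091) = 68.27°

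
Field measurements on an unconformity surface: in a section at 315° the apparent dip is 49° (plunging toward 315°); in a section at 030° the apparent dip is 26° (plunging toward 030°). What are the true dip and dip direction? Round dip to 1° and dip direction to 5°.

Represent each trace as a vector plunging at its apparent dip toward its trend (east-north-up frame): v₁ = (-0.464, 0.464, -0.755), v₂ = (0.449, 0.778, -0.438).
n = v₁ × v₂ = (-0.384, 0.543, 0.570) (taken with n_z > 0).
tan δ = √(n_x²+n_y²)/n_z = 0.665/0.570, so δ = 49.4°.
The horizontal component of n points toward azimuth atan2(n_x, n_y) = 325°, the dip direction.

true dip 49°, dip direction 325°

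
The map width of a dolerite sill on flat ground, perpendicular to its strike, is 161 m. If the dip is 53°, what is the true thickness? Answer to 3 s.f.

True thickness t = w · sin(dip) = 161 × sin 53°
t = 161 × 0.7986 = 128.580 m

129 m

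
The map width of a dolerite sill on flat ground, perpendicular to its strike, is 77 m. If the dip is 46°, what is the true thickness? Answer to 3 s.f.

55.4 m

True thickness t = w · sin(dip) = 77 × sin 46°
t = 77 × 0.7193 = 55.389 m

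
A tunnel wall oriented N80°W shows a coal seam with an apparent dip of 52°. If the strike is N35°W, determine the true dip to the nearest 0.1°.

61.1°

The section is 45° from the strike.
tan δ = tan α / sin β = tan 52° / sin 45° = 1.2799 / 0.7071 = 1.8101
true dip = arctan 1.8101 = 61.08°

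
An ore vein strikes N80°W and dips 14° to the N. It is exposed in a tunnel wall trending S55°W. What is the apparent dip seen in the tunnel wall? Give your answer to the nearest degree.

The strike is N80°W and the section trends S55°W; the acute angle between them is β = 45°.
tan α = tan 14° × sin 45° = 0.2493 × 0.7071 = 0.1763
α = arctan(0.1763) = 10.00°

10°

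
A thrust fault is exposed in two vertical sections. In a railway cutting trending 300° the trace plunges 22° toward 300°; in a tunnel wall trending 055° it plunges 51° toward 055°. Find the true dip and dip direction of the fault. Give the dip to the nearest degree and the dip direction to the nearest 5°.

The two traces are lines in the plane: v₁ = (sin 300°·cos 22°, cos 300°·cos 22°, −sin 22°), v₂ = (sin 55°·cos 51°, cos 55°·cos 51°, −sin 51°).
The plane normal is n = v₁ × v₂ ∝ (0.225, 0.817, 0.529).
Dip δ = arctan(|n_h|/n_z) = arctan(0.848/0.529) = 58.0°.
The horizontal component of n points toward azimuth atan2(n_x, n_y) = 15°, the dip direction.

true dip 58°, dip direction 015°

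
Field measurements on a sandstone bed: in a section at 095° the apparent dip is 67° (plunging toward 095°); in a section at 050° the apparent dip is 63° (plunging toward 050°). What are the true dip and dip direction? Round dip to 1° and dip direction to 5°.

true dip 67°, dip direction 085°

Each apparent-dip line lies in the plane. As unit vectors (x east, y north, z up), v₁ plunges 67°→095° and v₂ plunges 63°→050°.
Cross product v₁ × v₂ gives the pole to the plane: n ∝ (0.299, 0.027, 0.125).
True dip = arccos(n_z / |n|) = arccos(0.3856) = 67.3°.
Dip direction = azimuth of (n_x, n_y) = atan2(0.299, 0.027) = 85°.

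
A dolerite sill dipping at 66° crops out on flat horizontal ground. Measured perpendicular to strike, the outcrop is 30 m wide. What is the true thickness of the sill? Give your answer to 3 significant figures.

27.4 m

True thickness t = w · sin(dip) = 30 × sin 66°
t = 30 × 0.9135 = 27.406 m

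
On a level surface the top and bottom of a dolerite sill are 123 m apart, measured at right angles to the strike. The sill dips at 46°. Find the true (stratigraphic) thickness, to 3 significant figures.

True thickness t = w · sin(dip) = 123 × sin 46°
t = 123 × 0.7193 = 88.479 m

88.5 m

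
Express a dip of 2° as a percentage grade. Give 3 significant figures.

grade % = 100 × tan 2° = 100 × 0.0349

3.49%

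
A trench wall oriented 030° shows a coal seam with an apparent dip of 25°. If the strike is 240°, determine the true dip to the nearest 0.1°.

The section is 30° from the strike.
tan(true dip) = tan 25° / sin 30° = 0.9326
δ = arctan(0.9326) = 43.00°

43.0°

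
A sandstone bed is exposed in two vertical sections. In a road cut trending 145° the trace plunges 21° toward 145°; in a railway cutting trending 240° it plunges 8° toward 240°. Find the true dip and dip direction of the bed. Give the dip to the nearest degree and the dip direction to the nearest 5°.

The two traces are lines in the plane: v₁ = (sin 145°·cos 21°, cos 145°·cos 21°, −sin 21°), v₂ = (sin 240°·cos 8°, cos 240°·cos 8°, −sin 8°).
n = v₁ × v₂ = (0.071, -0.382, 0.921) (taken with n_z > 0).
Dip δ = arctan(|n_h|/n_z) = arctan(0.388/0.921) = 22.9°.
Dip direction = atan2(0.071, -0.382) = 169° (azimuth of n's horizontal projection).

true dip 23°, dip direction 170°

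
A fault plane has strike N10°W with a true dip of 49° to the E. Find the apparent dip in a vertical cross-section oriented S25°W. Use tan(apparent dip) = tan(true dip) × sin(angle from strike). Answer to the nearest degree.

The section lies 35° from the strike.
tan α = tan 49° × sin 35° = 1.1504 × 0.5736 = 0.6598
α = arctan(0.6598) = 33.42°

33°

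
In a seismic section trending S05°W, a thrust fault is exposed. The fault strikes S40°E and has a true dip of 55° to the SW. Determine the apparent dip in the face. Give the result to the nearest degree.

45°

The section lies 45° from the strike.
tan(apparent dip) = tan 55° · sin 45° = 1.0099
α = arctan(1.0099) = 45.28°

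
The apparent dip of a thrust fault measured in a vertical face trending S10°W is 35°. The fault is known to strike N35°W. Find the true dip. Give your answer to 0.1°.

44.7°

β = acute angle between strike N35°W and section S10°W = 45°.
tan δ = tan α / sin β = tan 35° / sin 45° = 0.7002 / 0.7071 = 0.9902
true dip = arctan 0.9902 = 44.72°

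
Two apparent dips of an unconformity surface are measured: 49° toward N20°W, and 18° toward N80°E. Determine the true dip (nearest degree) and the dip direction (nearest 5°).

Represent each trace as a vector plunging at its apparent dip toward its trend (east-north-up frame): v₁ = (-0.224, 0.616, -0.755), v₂ = (0.937, 0.165, -0.309).
Cross product v₁ × v₂ gives the pole to the plane: n ∝ (0.066, 0.776, 0.614).
tan δ = √(n_x²+n_y²)/n_z = 0.779/0.614, so δ = 51.7°.
The horizontal component of n points toward azimuth atan2(n_x, n_y) = 5°, the dip direction.

true dip 52°, dip direction 005°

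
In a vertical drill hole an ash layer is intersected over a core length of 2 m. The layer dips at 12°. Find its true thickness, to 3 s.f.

1.96 m

True thickness t = h · cos(dip) = 2 × cos 12°
t = 2 × 0.9781 = 1.956 m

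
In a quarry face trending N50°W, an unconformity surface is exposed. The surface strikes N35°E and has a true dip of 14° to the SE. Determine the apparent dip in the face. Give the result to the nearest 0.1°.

13.9°

Angle between strike (N35°E) and section (N50°W): β = 85°.
tan α = tan 14° × sin 85° = 0.2493 × 0.9962 = 0.2484
apparent dip = arctan 0.2484 = 13.95°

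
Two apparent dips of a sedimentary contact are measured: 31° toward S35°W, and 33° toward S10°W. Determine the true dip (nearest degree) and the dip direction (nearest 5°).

true dip 33°, dip direction 195°

Each apparent-dip line lies in the plane. As unit vectors (x east, y north, z up), v₁ plunges 31°→S35°W and v₂ plunges 33°→S10°W.
n = v₁ × v₂ = (-0.043, -0.193, 0.304) (taken with n_z > 0).
True dip = arccos(n_z / |n|) = arccos(0.8384) = 33.0°.
Dip direction = atan2(-0.043, -0.193) = 193° (azimuth of n's horizontal projection).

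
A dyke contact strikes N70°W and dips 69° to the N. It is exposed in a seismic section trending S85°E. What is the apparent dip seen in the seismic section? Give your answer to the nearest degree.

The section lies 15° from the strike.
tan α = tan 69° × sin 15° = 2.6051 × 0.2588 = 0.6742
α = arctan(0.6742) = 33.99°

34°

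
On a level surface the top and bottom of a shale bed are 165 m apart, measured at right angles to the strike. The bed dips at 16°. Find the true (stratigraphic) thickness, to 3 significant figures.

True thickness t = w · sin(dip) = 165 × sin 16°
t = 165 × 0.2756 = 45.480 m

45.5 m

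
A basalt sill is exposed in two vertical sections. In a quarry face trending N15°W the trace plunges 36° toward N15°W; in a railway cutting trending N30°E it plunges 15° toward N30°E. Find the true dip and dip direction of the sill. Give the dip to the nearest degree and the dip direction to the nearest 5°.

The two traces are lines in the plane: v₁ = (sin 345°·cos 36°, cos 345°·cos 36°, −sin 36°), v₂ = (sin 30°·cos 15°, cos 30°·cos 15°, −sin 15°).
n = v₁ × v₂ = (-0.289, 0.338, 0.553) (taken with n_z > 0).
Dip δ = arctan(|n_h|/n_z) = arctan(0.445/0.553) = 38.8°.
Dip direction = azimuth of (n_x, n_y) = atan2(-0.289, 0.338) = 319°.

true dip 39°, dip direction 320°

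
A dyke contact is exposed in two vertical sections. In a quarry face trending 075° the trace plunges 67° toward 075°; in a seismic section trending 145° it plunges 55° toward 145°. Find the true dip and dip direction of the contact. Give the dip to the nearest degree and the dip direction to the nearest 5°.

Each apparent-dip line lies in the plane. As unit vectors (x east, y north, z up), v₁ plunges 67°→075° and v₂ plunges 55°→145°.
The plane normal is n = v₁ × v₂ ∝ (0.515, -0.006, 0.211).
tan δ = √(n_x²+n_y²)/n_z = 0.515/0.211, so δ = 67.8°.
Dip direction = azimuth of (n_x, n_y) = atan2(0.515, -0.006) = 91°.

true dip 68°, dip direction 090°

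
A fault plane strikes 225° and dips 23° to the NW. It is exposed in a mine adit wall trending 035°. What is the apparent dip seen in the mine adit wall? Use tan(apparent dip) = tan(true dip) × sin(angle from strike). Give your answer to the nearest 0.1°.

4.2°

The section lies 10° from the strike.
tan α = tan 23° × sin 10° = 0.4245 × 0.1736 = 0.0737
apparent dip = arctan 0.0737 = 4.22°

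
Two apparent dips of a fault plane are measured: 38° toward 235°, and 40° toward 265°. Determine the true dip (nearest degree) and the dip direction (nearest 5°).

true dip 40°, dip direction 260°

Represent each trace as a vector plunging at its apparent dip toward its trend (east-north-up frame): v₁ = (-0.646, -0.452, -0.616), v₂ = (-0.763, -0.067, -0.643).
Cross product v₁ × v₂ gives the pole to the plane: n ∝ (-0.249, -0.055, 0.302).
tan δ = √(n_x²+n_y²)/n_z = 0.255/0.302, so δ = 40.2°.
Dip direction = atan2(-0.249, -0.055) = 258° (azimuth of n's horizontal projection).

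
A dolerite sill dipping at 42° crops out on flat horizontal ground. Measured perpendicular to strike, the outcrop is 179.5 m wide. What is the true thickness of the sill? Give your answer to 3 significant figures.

True thickness t = w · sin(dip) = 179.5 × sin 42°
t = 179.5 × 0.6691 = 120.109 m

120 m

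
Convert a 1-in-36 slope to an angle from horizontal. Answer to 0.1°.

tan θ = 1/36 = 0.0278
θ = arctan(0.0278) = 1.59°

1.6°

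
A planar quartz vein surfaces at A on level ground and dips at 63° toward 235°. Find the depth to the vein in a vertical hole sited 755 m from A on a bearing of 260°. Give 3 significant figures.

1340 m

The hole lies 25° from the dip direction, so the down-dip offset is 755 × cos 25° = 684.26 m.
Depth = down-dip offset × tan(dip) = 684.26 × tan 63° = 684.26 × 1.9626
Depth = 1342.94 m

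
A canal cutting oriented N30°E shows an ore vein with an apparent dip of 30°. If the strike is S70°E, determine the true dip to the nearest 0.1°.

β = acute angle between strike S70°E and section N30°E = 80°.
tan δ = tan α / sin β = tan 30° / sin 80° = 0.5774 / 0.9848 = 0.5863
δ = arctan(0.5863) = 30.38°

30.4°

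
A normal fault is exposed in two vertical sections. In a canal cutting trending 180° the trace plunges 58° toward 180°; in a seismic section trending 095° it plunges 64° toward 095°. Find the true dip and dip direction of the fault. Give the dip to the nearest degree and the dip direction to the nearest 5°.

true dip 68°, dip direction 130°

The two traces are lines in the plane: v₁ = (sin 180°·cos 58°, cos 180°·cos 58°, −sin 58°), v₂ = (sin 95°·cos 64°, cos 95°·cos 64°, −sin 64°).
Cross product v₁ × v₂ gives the pole to the plane: n ∝ (0.444, -0.370, 0.231).
tan δ = √(n_x²+n_y²)/n_z = 0.578/0.231, so δ = 68.2°.
Dip direction = atan2(0.444, -0.370) = 130° (azimuth of n's horizontal projection).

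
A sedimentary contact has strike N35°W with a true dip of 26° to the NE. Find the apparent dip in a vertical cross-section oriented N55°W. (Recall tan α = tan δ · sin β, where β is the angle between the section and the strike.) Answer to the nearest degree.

The section lies 20° from the strike.
tan(apparent dip) = tan 26° · sin 20° = 0.1668
apparent dip = arctan 0.1668 = 9.47°

9°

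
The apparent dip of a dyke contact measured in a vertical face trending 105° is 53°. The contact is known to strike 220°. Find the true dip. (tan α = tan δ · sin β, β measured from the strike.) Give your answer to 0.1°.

The section is 65° from the strike.
tan δ = tan α / sin β = tan 53° / sin 65° = 1.3270 / 0.9063 = 1.4642
δ = arctan(1.4642) = 55.67°

55.7°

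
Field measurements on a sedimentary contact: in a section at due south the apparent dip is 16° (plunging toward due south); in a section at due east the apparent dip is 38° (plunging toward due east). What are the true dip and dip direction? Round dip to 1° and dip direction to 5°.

true dip 40°, dip direction 110°

Represent each trace as a vector plunging at its apparent dip toward its trend (east-north-up frame): v₁ = (0.000, -0.961, -0.276), v₂ = (0.788, 0.000, -0.616).
The plane normal is n = v₁ × v₂ ∝ (0.592, -0.217, 0.757).
True dip = arccos(n_z / |n|) = arccos(0.7686) = 39.8°.
Dip direction = azimuth of (n_x, n_y) = atan2(0.592, -0.217) = 110°.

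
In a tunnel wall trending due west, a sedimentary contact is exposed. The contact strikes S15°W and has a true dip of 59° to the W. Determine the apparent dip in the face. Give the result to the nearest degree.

58°

The strike is S15°W and the section trends due west; the acute angle between them is β = 75°.
tan α = tan 59° × sin 75° = 1.6643 × 0.9659 = 1.6076
apparent dip = arctan 1.6076 = 58.12°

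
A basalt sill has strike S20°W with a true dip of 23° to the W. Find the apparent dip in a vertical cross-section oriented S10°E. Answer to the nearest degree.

12°

Angle between strike (S20°W) and section (S10°E): β = 30°.
tan(apparent dip) = tan 23° · sin 30° = 0.2122
α = arctan(0.2122) = 11.98°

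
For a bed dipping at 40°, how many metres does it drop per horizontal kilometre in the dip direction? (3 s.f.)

839 m

drop per km = 1000 × tan 40° = 1000 × 0.8391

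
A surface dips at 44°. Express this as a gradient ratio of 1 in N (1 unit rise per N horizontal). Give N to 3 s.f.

1 in 1.04

1 : N means tan θ = 1/N, so N = 1/tan 44° = 1/0.9657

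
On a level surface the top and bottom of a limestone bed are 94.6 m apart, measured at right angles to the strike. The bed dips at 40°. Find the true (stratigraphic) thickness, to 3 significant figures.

True thickness t = w · sin(dip) = 94.6 × sin 40°
t = 94.6 × 0.6428 = 60.808 m

60.8 m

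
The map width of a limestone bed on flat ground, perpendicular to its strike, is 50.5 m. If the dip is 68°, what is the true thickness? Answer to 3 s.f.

46.8 m

True thickness t = w · sin(dip) = 50.5 × sin 68°
t = 50.5 × 0.9272 = 46.823 m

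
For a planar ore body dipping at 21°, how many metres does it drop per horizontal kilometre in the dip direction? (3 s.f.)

drop per km = 1000 × tan 21° = 1000 × 0.3839

384 m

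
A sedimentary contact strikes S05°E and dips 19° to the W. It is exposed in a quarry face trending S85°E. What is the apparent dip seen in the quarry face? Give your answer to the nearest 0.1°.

Angle between strike (S05°E) and section (S85°E): β = 80°.
tan α = tan 19° × sin 80° = 0.3443 × 0.9848 = 0.3391
apparent dip = arctan 0.3391 = 18.73°

18.7°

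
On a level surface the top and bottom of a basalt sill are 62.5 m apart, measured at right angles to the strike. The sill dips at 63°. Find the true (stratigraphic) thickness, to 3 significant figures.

55.7 m

True thickness t = w · sin(dip) = 62.5 × sin 63°
t = 62.5 × 0.8910 = 55.688 m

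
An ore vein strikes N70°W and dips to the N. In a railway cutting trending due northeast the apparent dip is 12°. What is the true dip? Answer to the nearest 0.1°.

13.2°

The section is 65° from the strike.
tan(true dip) = tan 12° / sin 65° = 0.2345
δ = arctan(0.2345) = 13.20°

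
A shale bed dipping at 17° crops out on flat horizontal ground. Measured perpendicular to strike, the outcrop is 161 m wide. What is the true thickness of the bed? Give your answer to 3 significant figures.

47.1 m

True thickness t = w · sin(dip) = 161 × sin 17°
t = 161 × 0.2924 = 47.072 m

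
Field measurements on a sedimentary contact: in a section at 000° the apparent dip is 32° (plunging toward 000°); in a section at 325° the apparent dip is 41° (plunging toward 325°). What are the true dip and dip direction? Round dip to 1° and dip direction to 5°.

true dip 41°, dip direction 315°

Represent each trace as a vector plunging at its apparent dip toward its trend (east-north-up frame): v₁ = (0.000, 0.848, -0.530), v₂ = (-0.433, 0.618, -0.656).
Cross product v₁ × v₂ gives the pole to the plane: n ∝ (-0.229, 0.229, 0.367).
True dip = arccos(n_z / |n|) = arccos(0.7498) = 41.4°.
Dip direction = atan2(-0.229, 0.229) = 315° (azimuth of n's horizontal projection).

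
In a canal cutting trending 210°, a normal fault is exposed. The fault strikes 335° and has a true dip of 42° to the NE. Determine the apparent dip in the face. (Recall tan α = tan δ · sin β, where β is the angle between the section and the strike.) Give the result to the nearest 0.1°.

The strike is 335° and the section trends 210°; the acute angle between them is β = 55°.
tan α = tan 42° × sin 55° = 0.9004 × 0.8192 = 0.7376
apparent dip = arctan 0.7376 = 36.41°

36.4°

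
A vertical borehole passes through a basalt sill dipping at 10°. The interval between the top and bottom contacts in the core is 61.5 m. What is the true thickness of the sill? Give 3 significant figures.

60.6 m

True thickness t = h · cos(dip) = 61.5 × cos 10°
t = 61.5 × 0.9848 = 60.566 m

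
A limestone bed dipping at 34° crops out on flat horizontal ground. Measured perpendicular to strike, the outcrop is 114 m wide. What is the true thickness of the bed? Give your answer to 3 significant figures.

63.7 m

True thickness t = w · sin(dip) = 114 × sin 34°
t = 114 × 0.5592 = 63.748 m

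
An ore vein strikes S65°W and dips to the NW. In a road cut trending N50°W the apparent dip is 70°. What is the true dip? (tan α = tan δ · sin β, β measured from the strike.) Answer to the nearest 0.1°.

71.7°

β = acute angle between strike S65°W and section N50°W = 65°.
tan δ = tan α / sin β = tan 70° / sin 65° = 2.7475 / 0.9063 = 3.0315
δ = arctan(3.0315) = 71.74°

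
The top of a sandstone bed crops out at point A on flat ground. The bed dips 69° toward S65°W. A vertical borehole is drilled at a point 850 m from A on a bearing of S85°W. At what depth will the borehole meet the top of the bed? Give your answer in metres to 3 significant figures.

2080 m

The hole lies 20° from the dip direction, so the down-dip offset is 850 × cos 20° = 798.74 m.
Depth = down-dip offset × tan(dip) = 798.74 × tan 69° = 798.74 × 2.6051
Depth = 2080.79 m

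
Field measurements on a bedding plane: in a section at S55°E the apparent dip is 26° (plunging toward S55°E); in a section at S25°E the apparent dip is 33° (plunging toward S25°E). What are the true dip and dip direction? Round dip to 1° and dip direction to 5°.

The two traces are lines in the plane: v₁ = (sin 125°·cos 26°, cos 125°·cos 26°, −sin 26°), v₂ = (sin 155°·cos 33°, cos 155°·cos 33°, −sin 33°).
Cross product v₁ × v₂ gives the pole to the plane: n ∝ (0.052, -0.246, 0.377).
Dip δ = arctan(|n_h|/n_z) = arctan(0.251/0.377) = 33.7°.
The horizontal component of n points toward azimuth atan2(n_x, n_y) = 168°, the dip direction.

true dip 34°, dip direction 170°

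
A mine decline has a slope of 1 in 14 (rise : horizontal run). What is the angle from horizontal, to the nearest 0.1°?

tan θ = 1/14 = 0.0714
θ = arctan(0.0714) = 4.09°

4.1°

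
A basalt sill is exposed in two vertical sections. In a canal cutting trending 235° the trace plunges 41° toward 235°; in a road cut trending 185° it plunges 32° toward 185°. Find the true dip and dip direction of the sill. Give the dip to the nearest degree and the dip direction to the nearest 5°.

true dip 41°, dip direction 230°

Represent each trace as a vector plunging at its apparent dip toward its trend (east-north-up frame): v₁ = (-0.618, -0.433, -0.656), v₂ = (-0.074, -0.845, -0.530).
Cross product v₁ × v₂ gives the pole to the plane: n ∝ (-0.325, -0.279, 0.490).
True dip = arccos(n_z / |n|) = arccos(0.7531) = 41.1°.
Dip direction = azimuth of (n_x, n_y) = atan2(-0.325, -0.279) = 229°.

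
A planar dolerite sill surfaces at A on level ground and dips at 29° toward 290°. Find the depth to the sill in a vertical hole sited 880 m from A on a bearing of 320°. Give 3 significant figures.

The hole lies 30° from the dip direction, so the down-dip offset is 880 × cos 30° = 762.10 m.
Depth = down-dip offset × tan(dip) = 762.10 × tan 29° = 762.10 × 0.5543
Depth = 422.44 m

422 m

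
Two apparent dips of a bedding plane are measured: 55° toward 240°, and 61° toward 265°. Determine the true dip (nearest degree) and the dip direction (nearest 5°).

Represent each trace as a vector plunging at its apparent dip toward its trend (east-north-up frame): v₁ = (-0.497, -0.287, -0.819), v₂ = (-0.483, -0.042, -0.875).
Cross product v₁ × v₂ gives the pole to the plane: n ∝ (-0.216, 0.039, 0.118).
True dip = arccos(n_z / |n|) = arccos(0.4717) = 61.9°.
Dip direction = atan2(-0.216, 0.039) = 280° (azimuth of n's horizontal projection).

true dip 62°, dip direction 280°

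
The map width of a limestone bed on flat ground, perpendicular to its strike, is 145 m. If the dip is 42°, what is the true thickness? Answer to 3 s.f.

True thickness t = w · sin(dip) = 145 × sin 42°
t = 145 × 0.6691 = 97.024 m

97.0 m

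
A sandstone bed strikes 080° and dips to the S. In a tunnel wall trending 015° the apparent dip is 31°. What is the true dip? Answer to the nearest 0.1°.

33.5°

The section is 65° from the strike.
tan(true dip) = tan 31° / sin 65° = 0.6630
true dip = arctan 0.6630 = 33.54°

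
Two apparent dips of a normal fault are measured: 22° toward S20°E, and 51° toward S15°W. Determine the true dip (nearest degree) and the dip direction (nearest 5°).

Each apparent-dip line lies in the plane. As unit vectors (x east, y north, z up), v₁ plunges 22°→S20°E and v₂ plunges 51°→S15°W.
n = v₁ × v₂ = (-0.449, -0.307, 0.335) (taken with n_z > 0).
Dip δ = arctan(|n_h|/n_z) = arctan(0.545/0.335) = 58.4°.
The horizontal component of n points toward azimuth atan2(n_x, n_y) = 236°, the dip direction.

true dip 58°, dip direction 235°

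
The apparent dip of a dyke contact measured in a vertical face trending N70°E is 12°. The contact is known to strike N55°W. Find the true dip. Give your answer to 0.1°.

14.5°

The section is 55° from the strike.
tan δ = tan α / sin β = tan 12° / sin 55° = 0.2126 / 0.8192 = 0.2595
δ = arctan(0.2595) = 14.55°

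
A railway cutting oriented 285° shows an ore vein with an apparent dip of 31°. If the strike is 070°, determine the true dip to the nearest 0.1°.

The section is 35° from the strike.
tan δ = tan α / sin β = tan 31° / sin 35° = 0.6009 / 0.5736 = 1.0476
δ = arctan(1.0476) = 46.33°

46.3°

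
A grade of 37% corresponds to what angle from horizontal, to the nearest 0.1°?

20.3°

tan θ = 37/100 = 0.3700
θ = arctan(0.3700) = 20.30°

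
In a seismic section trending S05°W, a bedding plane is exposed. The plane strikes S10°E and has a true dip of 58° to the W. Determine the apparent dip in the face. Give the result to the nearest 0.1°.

22.5°

Angle between strike (S10°E) and section (S05°W): β = 15°.
tan(apparent dip) = tan 58° · sin 15° = 0.4142
apparent dip = arctan 0.4142 = 22.50°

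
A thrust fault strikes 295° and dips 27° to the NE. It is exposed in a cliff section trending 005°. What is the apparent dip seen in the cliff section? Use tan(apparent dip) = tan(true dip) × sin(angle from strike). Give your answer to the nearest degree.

Angle between strike (295°) and section (005°): β = 70°.
tan α = tan 27° × sin 70° = 0.5095 × 0.9397 = 0.4788
apparent dip = arctan 0.4788 = 25.58°

26°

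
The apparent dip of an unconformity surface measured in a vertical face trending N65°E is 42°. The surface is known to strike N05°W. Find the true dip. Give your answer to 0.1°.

43.8°

β = acute angle between strike N05°W and section N65°E = 70°.
tan δ = tan α / sin β = tan 42° / sin 70° = 0.9004 / 0.9397 = 0.9582
δ = arctan(0.9582) = 43.78°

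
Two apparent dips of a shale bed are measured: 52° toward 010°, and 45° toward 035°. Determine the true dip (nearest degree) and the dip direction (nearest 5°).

true dip 53°, dip direction 355°

The two traces are lines in the plane: v₁ = (sin 10°·cos 52°, cos 10°·cos 52°, −sin 52°), v₂ = (sin 35°·cos 45°, cos 35°·cos 45°, −sin 45°).
The plane normal is n = v₁ × v₂ ∝ (-0.028, 0.244, 0.184).
tan δ = √(n_x²+n_y²)/n_z = 0.246/0.184, so δ = 53.2°.
Dip direction = atan2(-0.028, 0.244) = 354° (azimuth of n's horizontal projection).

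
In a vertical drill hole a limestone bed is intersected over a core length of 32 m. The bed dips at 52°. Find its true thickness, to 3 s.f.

19.7 m

True thickness t = h · cos(dip) = 32 × cos 52°
t = 32 × 0.6157 = 19.701 m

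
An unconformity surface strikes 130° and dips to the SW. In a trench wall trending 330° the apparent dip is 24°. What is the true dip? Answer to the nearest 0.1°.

β = acute angle between strike 130° and section 330° = 20°.
tan δ = tan α / sin β = tan 24° / sin 20° = 0.4452 / 0.3420 = 1.3018
δ = arctan(1.3018) = 52.47°

52.5°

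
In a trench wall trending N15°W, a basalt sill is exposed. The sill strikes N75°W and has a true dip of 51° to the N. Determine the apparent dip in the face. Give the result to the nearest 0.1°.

The strike is N75°W and the section trends N15°W; the acute angle between them is β = 60°.
tan α = tan 51° × sin 60° = 1.2349 × 0.8660 = 1.0695
apparent dip = arctan 1.0695 = 46.92°

46.9°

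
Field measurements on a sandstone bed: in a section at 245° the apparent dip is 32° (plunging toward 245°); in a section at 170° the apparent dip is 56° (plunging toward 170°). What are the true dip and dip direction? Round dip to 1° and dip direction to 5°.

Represent each trace as a vector plunging at its apparent dip toward its trend (east-north-up frame): v₁ = (-0.769, -0.358, -0.530), v₂ = (0.097, -0.551, -0.829).
n = v₁ × v₂ = (0.005, -0.689, 0.458) (taken with n_z > 0).
True dip = arccos(n_z / |n|) = arccos(0.5538) = 56.4°.
The horizontal component of n points toward azimuth atan2(n_x, n_y) = 180°, the dip direction.

true dip 56°, dip direction 180°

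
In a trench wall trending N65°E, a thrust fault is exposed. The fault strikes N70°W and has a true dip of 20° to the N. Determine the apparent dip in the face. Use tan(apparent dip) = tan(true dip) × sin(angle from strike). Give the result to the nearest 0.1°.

14.4°

The strike is N70°W and the section trends N65°E; the acute angle between them is β = 45°.
tan α = tan 20° × sin 45° = 0.3640 × 0.7071 = 0.2574
apparent dip = arctan 0.2574 = 14.43°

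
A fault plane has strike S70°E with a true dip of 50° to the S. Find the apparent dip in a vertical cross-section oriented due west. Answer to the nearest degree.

22°

The strike is S70°E and the section trends due west; the acute angle between them is β = 20°.
tan α = tan 50° × sin 20° = 1.1918 × 0.3420 = 0.4076
α = arctan(0.4076) = 22.18°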